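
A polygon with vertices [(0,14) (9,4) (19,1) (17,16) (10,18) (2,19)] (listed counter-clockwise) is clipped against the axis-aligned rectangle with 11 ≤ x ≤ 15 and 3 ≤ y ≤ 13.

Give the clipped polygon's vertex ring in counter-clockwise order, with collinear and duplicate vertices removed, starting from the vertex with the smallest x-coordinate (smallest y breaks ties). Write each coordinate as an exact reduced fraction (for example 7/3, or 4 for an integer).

Clipped polygon: [(11,17/5) (37/3,3) (15,3) (15,13) (11,13)]

1. After x ≥ 11: [(11,17/5) (19,1) (17,16) (11,124/7)]
2. After x ≤ 15: [(11,17/5) (15,11/5) (15,116/7) (11,124/7)]
3. After y ≥ 3: [(11,17/5) (37/3,3) (15,3) (15,116/7) (11,124/7)]
4. After y ≤ 13: [(11,13) (11,17/5) (37/3,3) (15,3) (15,13)]
5. Canonical ring: [(11,17/5) (37/3,3) (15,3) (15,13) (11,13)]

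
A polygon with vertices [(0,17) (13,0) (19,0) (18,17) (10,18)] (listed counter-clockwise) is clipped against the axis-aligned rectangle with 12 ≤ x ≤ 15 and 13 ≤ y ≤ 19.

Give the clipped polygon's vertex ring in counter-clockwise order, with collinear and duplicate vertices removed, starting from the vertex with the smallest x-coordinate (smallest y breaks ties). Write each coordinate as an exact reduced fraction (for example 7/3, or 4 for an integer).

Clipped polygon: [(12,13) (15,13) (15,139/8) (12,71/4)]

1. After x ≥ 12: [(12,17/13) (13,0) (19,0) (18,17) (12,71/4)]
2. After x ≤ 15: [(12,17/13) (13,0) (15,0) (15,139/8) (12,71/4)]
3. After y ≥ 13: [(12,13) (15,13) (15,139/8) (12,71/4)]
4. After y ≤ 19: [(12,13) (15,13) (15,139/8) (12,71/4)]
5. Canonical ring: [(12,13) (15,13) (15,139/8) (12,71/4)]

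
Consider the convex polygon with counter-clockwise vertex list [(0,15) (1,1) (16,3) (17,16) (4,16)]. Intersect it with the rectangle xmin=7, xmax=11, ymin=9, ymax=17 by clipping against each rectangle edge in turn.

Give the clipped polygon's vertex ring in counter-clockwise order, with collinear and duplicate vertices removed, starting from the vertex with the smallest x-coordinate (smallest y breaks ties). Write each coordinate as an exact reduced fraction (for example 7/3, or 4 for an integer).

1. After x ≥ 7: [(7,9/5) (16,3) (17,16) (7,16)]
2. After x ≤ 11: [(7,9/5) (11,7/3) (11,16) (7,16)]
3. After y ≥ 9: [(7,9) (11,9) (11,16) (7,16)]
4. After y ≤ 17: [(7,9) (11,9) (11,16) (7,16)]
5. Canonical ring: [(7,9) (11,9) (11,16) (7,16)]

Clipped polygon: [(7,9) (11,9) (11,16) (7,16)]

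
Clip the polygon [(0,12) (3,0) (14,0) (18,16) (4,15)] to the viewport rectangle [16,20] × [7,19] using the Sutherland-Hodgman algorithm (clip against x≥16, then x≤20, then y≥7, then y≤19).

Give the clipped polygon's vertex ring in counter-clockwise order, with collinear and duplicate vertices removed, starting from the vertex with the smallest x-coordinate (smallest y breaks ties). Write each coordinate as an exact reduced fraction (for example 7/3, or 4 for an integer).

1. After x ≥ 16: [(16,8) (18,16) (16,111/7)]
2. After x ≤ 20: [(16,8) (18,16) (16,111/7)]
3. After y ≥ 7: [(16,8) (18,16) (16,111/7)]
4. After y ≤ 19: [(16,8) (18,16) (16,111/7)]
5. Canonical ring: [(16,8) (18,16) (16,111/7)]

Clipped polygon: [(16,8) (18,16) (16,111/7)]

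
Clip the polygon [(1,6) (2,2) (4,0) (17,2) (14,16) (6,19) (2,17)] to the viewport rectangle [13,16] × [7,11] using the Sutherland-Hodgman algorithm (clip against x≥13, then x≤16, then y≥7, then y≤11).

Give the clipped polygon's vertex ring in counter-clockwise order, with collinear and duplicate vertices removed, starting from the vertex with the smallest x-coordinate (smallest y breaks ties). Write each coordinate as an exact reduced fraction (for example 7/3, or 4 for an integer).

Clipped polygon: [(13,7) (223/14,7) (211/14,11) (13,11)]

1. After x ≥ 13: [(13,18/13) (17,2) (14,16) (13,131/8)]
2. After x ≤ 16: [(13,18/13) (16,24/13) (16,20/3) (14,16) (13,131/8)]
3. After y ≥ 7: [(13,7) (223/14,7) (14,16) (13,131/8)]
4. After y ≤ 11: [(13,11) (13,7) (223/14,7) (211/14,11)]
5. Canonical ring: [(13,7) (223/14,7) (211/14,11) (13,11)]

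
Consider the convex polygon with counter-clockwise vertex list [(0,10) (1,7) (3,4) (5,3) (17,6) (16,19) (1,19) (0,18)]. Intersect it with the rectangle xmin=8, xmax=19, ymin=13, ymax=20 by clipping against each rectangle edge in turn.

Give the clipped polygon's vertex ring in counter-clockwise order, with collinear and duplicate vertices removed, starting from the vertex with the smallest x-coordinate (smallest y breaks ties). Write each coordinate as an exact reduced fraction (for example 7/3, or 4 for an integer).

Clipped polygon: [(8,13) (214/13,13) (16,19) (8,19)]

1. After x ≥ 8: [(8,15/4) (17,6) (16,19) (8,19)]
2. After x ≤ 19: [(8,15/4) (17,6) (16,19) (8,19)]
3. After y ≥ 13: [(8,13) (214/13,13) (16,19) (8,19)]
4. After y ≤ 20: [(8,13) (214/13,13) (16,19) (8,19)]
5. Canonical ring: [(8,13) (214/13,13) (16,19) (8,19)]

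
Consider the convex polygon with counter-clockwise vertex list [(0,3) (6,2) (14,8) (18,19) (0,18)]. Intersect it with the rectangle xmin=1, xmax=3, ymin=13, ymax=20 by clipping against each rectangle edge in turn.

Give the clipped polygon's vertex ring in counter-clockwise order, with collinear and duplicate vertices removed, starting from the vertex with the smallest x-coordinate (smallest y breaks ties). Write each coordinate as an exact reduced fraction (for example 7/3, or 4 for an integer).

1. After x ≥ 1: [(1,17/6) (6,2) (14,8) (18,19) (1,325/18)]
2. After x ≤ 3: [(1,17/6) (3,5/2) (3,109/6) (1,325/18)]
3. After y ≥ 13: [(1,13) (3,13) (3,109/6) (1,325/18)]
4. After y ≤ 20: [(1,13) (3,13) (3,109/6) (1,325/18)]
5. Canonical ring: [(1,13) (3,13) (3,109/6) (1,325/18)]

Clipped polygon: [(1,13) (3,13) (3,109/6) (1,325/18)]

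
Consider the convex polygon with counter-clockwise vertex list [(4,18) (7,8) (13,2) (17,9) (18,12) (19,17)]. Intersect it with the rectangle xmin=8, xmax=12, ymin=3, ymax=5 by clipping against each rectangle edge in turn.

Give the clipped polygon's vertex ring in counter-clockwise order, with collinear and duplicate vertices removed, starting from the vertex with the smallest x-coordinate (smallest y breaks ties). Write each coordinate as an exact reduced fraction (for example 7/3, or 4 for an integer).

1. After x ≥ 8: [(8,266/15) (8,7) (13,2) (17,9) (18,12) (19,17)]
2. After x ≤ 12: [(12,262/15) (8,266/15) (8,7) (12,3)]
3. After y ≥ 3: [(12,262/15) (8,266/15) (8,7) (12,3)]
4. After y ≤ 5: [(12,5) (10,5) (12,3)]
5. Canonical ring: [(10,5) (12,3) (12,5)]

Clipped polygon: [(10,5) (12,3) (12,5)]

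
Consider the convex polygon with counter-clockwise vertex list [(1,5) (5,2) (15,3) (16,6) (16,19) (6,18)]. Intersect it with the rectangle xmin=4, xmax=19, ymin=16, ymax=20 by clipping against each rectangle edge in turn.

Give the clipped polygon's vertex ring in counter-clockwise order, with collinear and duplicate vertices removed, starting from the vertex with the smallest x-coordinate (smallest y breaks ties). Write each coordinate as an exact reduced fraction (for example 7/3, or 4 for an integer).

Clipped polygon: [(68/13,16) (16,16) (16,19) (6,18)]

1. After x ≥ 4: [(4,64/5) (4,11/4) (5,2) (15,3) (16,6) (16,19) (6,18)]
2. After x ≤ 19: [(4,64/5) (4,11/4) (5,2) (15,3) (16,6) (16,19) (6,18)]
3. After y ≥ 16: [(68/13,16) (16,16) (16,19) (6,18)]
4. After y ≤ 20: [(68/13,16) (16,16) (16,19) (6,18)]
5. Canonical ring: [(68/13,16) (16,16) (16,19) (6,18)]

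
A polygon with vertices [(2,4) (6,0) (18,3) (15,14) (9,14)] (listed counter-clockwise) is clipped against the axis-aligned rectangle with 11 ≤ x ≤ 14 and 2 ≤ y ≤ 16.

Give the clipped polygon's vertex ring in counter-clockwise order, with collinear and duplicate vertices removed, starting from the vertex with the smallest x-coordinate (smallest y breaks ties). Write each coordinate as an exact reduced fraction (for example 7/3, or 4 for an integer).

1. After x ≥ 11: [(11,5/4) (18,3) (15,14) (11,14)]
2. After x ≤ 14: [(11,5/4) (14,2) (14,14) (11,14)]
3. After y ≥ 2: [(11,2) (14,2) (14,2) (14,14) (11,14)]
4. After y ≤ 16: [(11,2) (14,2) (14,2) (14,14) (11,14)]
5. Canonical ring: [(11,2) (14,2) (14,14) (11,14)]

Clipped polygon: [(11,2) (14,2) (14,14) (11,14)]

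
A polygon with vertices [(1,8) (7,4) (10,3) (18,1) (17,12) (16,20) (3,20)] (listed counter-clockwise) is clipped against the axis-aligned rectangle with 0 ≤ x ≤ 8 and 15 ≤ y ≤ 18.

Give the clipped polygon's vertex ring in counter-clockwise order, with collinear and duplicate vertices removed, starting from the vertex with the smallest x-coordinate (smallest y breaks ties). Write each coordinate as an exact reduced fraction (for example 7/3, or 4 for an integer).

Clipped polygon: [(13/6,15) (8,15) (8,18) (8/3,18)]

1. After x ≥ 0: [(1,8) (7,4) (10,3) (18,1) (17,12) (16,20) (3,20)]
2. After x ≤ 8: [(1,8) (7,4) (8,11/3) (8,20) (3,20)]
3. After y ≥ 15: [(13/6,15) (8,15) (8,20) (3,20)]
4. After y ≤ 18: [(8/3,18) (13/6,15) (8,15) (8,18)]
5. Canonical ring: [(13/6,15) (8,15) (8,18) (8/3,18)]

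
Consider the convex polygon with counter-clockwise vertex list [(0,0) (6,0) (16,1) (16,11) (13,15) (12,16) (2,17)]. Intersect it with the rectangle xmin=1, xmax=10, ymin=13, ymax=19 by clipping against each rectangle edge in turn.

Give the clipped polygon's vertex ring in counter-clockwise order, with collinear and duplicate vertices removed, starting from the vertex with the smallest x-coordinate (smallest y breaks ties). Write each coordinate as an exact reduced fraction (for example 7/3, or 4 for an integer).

1. After x ≥ 1: [(1,17/2) (1,0) (6,0) (16,1) (16,11) (13,15) (12,16) (2,17)]
2. After x ≤ 10: [(1,17/2) (1,0) (6,0) (10,2/5) (10,81/5) (2,17)]
3. After y ≥ 13: [(26/17,13) (10,13) (10,81/5) (2,17)]
4. After y ≤ 19: [(26/17,13) (10,13) (10,81/5) (2,17)]
5. Canonical ring: [(26/17,13) (10,13) (10,81/5) (2,17)]

Clipped polygon: [(26/17,13) (10,13) (10,81/5) (2,17)]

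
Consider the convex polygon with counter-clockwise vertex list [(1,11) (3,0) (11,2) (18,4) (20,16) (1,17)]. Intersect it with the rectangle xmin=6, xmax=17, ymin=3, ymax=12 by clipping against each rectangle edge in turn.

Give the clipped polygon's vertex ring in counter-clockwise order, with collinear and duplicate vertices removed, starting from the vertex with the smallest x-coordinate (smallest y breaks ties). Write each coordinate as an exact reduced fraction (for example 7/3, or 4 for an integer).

1. After x ≥ 6: [(6,3/4) (11,2) (18,4) (20,16) (6,318/19)]
2. After x ≤ 17: [(6,3/4) (11,2) (17,26/7) (17,307/19) (6,318/19)]
3. After y ≥ 3: [(6,3) (29/2,3) (17,26/7) (17,307/19) (6,318/19)]
4. After y ≤ 12: [(6,12) (6,3) (29/2,3) (17,26/7) (17,12)]
5. Canonical ring: [(6,3) (29/2,3) (17,26/7) (17,12) (6,12)]

Clipped polygon: [(6,3) (29/2,3) (17,26/7) (17,12) (6,12)]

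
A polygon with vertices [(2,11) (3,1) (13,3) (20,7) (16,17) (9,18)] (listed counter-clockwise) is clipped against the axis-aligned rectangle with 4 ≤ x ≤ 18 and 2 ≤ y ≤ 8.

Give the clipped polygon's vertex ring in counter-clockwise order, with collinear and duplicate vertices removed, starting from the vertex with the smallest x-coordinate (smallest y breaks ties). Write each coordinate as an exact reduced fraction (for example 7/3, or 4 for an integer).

Clipped polygon: [(4,2) (8,2) (13,3) (18,41/7) (18,8) (4,8)]

1. After x ≥ 4: [(4,13) (4,6/5) (13,3) (20,7) (16,17) (9,18)]
2. After x ≤ 18: [(4,13) (4,6/5) (13,3) (18,41/7) (18,12) (16,17) (9,18)]
3. After y ≥ 2: [(4,13) (4,2) (8,2) (13,3) (18,41/7) (18,12) (16,17) (9,18)]
4. After y ≤ 8: [(4,8) (4,2) (8,2) (13,3) (18,41/7) (18,8)]
5. Canonical ring: [(4,2) (8,2) (13,3) (18,41/7) (18,8) (4,8)]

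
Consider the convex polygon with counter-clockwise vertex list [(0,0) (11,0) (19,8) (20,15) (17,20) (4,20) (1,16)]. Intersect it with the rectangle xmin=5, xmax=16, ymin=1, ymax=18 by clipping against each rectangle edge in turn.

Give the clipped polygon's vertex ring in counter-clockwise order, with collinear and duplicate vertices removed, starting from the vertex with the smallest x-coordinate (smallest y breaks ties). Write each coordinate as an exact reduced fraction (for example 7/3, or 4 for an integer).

1. After x ≥ 5: [(5,0) (11,0) (19,8) (20,15) (17,20) (5,20)]
2. After x ≤ 16: [(5,0) (11,0) (16,5) (16,20) (5,20)]
3. After y ≥ 1: [(5,1) (12,1) (16,5) (16,20) (5,20)]
4. After y ≤ 18: [(5,18) (5,1) (12,1) (16,5) (16,18)]
5. Canonical ring: [(5,1) (12,1) (16,5) (16,18) (5,18)]

Clipped polygon: [(5,1) (12,1) (16,5) (16,18) (5,18)]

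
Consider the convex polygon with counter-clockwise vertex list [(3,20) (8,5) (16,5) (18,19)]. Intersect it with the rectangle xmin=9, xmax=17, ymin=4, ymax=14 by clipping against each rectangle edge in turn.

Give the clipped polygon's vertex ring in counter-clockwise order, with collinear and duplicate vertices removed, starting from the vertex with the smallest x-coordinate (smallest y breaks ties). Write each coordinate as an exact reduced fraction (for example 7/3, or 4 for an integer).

Clipped polygon: [(9,5) (16,5) (17,12) (17,14) (9,14)]

1. After x ≥ 9: [(9,98/5) (9,5) (16,5) (18,19)]
2. After x ≤ 17: [(17,286/15) (9,98/5) (9,5) (16,5) (17,12)]
3. After y ≥ 4: [(17,286/15) (9,98/5) (9,5) (16,5) (17,12)]
4. After y ≤ 14: [(17,14) (9,14) (9,5) (16,5) (17,12)]
5. Canonical ring: [(9,5) (16,5) (17,12) (17,14) (9,14)]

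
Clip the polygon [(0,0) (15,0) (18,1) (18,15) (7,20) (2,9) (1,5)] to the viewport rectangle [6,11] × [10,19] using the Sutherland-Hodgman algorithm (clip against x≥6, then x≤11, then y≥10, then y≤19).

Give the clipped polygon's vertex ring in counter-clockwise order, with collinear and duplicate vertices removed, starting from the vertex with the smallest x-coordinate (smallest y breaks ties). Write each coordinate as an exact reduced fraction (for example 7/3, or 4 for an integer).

1. After x ≥ 6: [(6,0) (15,0) (18,1) (18,15) (7,20) (6,89/5)]
2. After x ≤ 11: [(6,0) (11,0) (11,200/11) (7,20) (6,89/5)]
3. After y ≥ 10: [(6,10) (11,10) (11,200/11) (7,20) (6,89/5)]
4. After y ≤ 19: [(6,10) (11,10) (11,200/11) (46/5,19) (72/11,19) (6,89/5)]
5. Canonical ring: [(6,10) (11,10) (11,200/11) (46/5,19) (72/11,19) (6,89/5)]

Clipped polygon: [(6,10) (11,10) (11,200/11) (46/5,19) (72/11,19) (6,89/5)]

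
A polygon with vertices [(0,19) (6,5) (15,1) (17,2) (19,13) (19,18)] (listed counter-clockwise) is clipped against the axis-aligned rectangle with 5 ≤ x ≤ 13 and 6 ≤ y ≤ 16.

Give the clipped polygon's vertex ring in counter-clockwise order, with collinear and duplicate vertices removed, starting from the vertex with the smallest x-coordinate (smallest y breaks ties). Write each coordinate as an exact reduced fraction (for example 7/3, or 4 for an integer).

Clipped polygon: [(5,22/3) (39/7,6) (13,6) (13,16) (5,16)]

1. After x ≥ 5: [(5,356/19) (5,22/3) (6,5) (15,1) (17,2) (19,13) (19,18)]
2. After x ≤ 13: [(13,348/19) (5,356/19) (5,22/3) (6,5) (13,17/9)]
3. After y ≥ 6: [(13,6) (13,348/19) (5,356/19) (5,22/3) (39/7,6)]
4. After y ≤ 16: [(13,6) (13,16) (5,16) (5,22/3) (39/7,6)]
5. Canonical ring: [(5,22/3) (39/7,6) (13,6) (13,16) (5,16)]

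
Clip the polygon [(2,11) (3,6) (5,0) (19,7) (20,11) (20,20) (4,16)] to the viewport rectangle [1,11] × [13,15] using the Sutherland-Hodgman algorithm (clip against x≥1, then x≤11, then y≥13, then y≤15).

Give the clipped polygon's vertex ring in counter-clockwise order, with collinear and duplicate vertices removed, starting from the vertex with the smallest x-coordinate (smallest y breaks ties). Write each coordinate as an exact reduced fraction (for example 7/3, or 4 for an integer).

Clipped polygon: [(14/5,13) (11,13) (11,15) (18/5,15)]

1. After x ≥ 1: [(2,11) (3,6) (5,0) (19,7) (20,11) (20,20) (4,16)]
2. After x ≤ 11: [(2,11) (3,6) (5,0) (11,3) (11,71/4) (4,16)]
3. After y ≥ 13: [(14/5,13) (11,13) (11,71/4) (4,16)]
4. After y ≤ 15: [(18/5,15) (14/5,13) (11,13) (11,15)]
5. Canonical ring: [(14/5,13) (11,13) (11,15) (18/5,15)]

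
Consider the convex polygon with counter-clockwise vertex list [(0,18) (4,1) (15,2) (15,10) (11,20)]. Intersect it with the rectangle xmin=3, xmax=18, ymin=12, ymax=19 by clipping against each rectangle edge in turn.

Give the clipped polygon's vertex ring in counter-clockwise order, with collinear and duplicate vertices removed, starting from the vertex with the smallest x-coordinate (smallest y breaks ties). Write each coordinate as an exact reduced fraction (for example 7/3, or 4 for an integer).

1. After x ≥ 3: [(3,204/11) (3,21/4) (4,1) (15,2) (15,10) (11,20)]
2. After x ≤ 18: [(3,204/11) (3,21/4) (4,1) (15,2) (15,10) (11,20)]
3. After y ≥ 12: [(3,204/11) (3,12) (71/5,12) (11,20)]
4. After y ≤ 19: [(11/2,19) (3,204/11) (3,12) (71/5,12) (57/5,19)]
5. Canonical ring: [(3,12) (71/5,12) (57/5,19) (11/2,19) (3,204/11)]

Clipped polygon: [(3,12) (71/5,12) (57/5,19) (11/2,19) (3,204/11)]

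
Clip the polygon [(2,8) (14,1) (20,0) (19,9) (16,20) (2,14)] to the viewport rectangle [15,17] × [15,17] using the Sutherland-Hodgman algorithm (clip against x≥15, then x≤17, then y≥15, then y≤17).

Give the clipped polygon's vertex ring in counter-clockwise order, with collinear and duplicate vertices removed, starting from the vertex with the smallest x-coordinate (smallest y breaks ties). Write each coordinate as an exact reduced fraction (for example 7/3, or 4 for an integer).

Clipped polygon: [(15,15) (17,15) (17,49/3) (185/11,17) (15,17)]

1. After x ≥ 15: [(15,5/6) (20,0) (19,9) (16,20) (15,137/7)]
2. After x ≤ 17: [(15,5/6) (17,1/2) (17,49/3) (16,20) (15,137/7)]
3. After y ≥ 15: [(15,15) (17,15) (17,49/3) (16,20) (15,137/7)]
4. After y ≤ 17: [(15,17) (15,15) (17,15) (17,49/3) (185/11,17)]
5. Canonical ring: [(15,15) (17,15) (17,49/3) (185/11,17) (15,17)]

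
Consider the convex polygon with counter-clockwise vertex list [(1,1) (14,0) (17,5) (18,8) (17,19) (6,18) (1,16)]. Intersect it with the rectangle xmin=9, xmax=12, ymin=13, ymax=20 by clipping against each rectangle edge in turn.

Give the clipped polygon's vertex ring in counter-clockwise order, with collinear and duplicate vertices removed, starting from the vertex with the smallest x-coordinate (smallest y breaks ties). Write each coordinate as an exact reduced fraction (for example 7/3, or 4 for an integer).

Clipped polygon: [(9,13) (12,13) (12,204/11) (9,201/11)]

1. After x ≥ 9: [(9,5/13) (14,0) (17,5) (18,8) (17,19) (9,201/11)]
2. After x ≤ 12: [(9,5/13) (12,2/13) (12,204/11) (9,201/11)]
3. After y ≥ 13: [(9,13) (12,13) (12,204/11) (9,201/11)]
4. After y ≤ 20: [(9,13) (12,13) (12,204/11) (9,201/11)]
5. Canonical ring: [(9,13) (12,13) (12,204/11) (9,201/11)]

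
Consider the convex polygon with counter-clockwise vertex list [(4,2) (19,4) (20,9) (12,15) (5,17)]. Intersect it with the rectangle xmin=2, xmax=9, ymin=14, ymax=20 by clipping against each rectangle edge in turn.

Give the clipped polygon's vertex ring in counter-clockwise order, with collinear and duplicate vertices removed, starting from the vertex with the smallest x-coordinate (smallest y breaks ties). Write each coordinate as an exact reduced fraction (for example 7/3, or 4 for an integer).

Clipped polygon: [(24/5,14) (9,14) (9,111/7) (5,17)]

1. After x ≥ 2: [(4,2) (19,4) (20,9) (12,15) (5,17)]
2. After x ≤ 9: [(4,2) (9,8/3) (9,111/7) (5,17)]
3. After y ≥ 14: [(24/5,14) (9,14) (9,111/7) (5,17)]
4. After y ≤ 20: [(24/5,14) (9,14) (9,111/7) (5,17)]
5. Canonical ring: [(24/5,14) (9,14) (9,111/7) (5,17)]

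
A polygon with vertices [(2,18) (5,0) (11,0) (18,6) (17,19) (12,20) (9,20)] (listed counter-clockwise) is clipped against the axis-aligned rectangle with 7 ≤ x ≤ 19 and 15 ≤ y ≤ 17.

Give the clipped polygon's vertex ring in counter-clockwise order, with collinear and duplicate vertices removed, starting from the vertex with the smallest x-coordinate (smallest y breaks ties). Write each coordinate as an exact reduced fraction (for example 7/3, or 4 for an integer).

Clipped polygon: [(7,15) (225/13,15) (223/13,17) (7,17)]

1. After x ≥ 7: [(7,136/7) (7,0) (11,0) (18,6) (17,19) (12,20) (9,20)]
2. After x ≤ 19: [(7,136/7) (7,0) (11,0) (18,6) (17,19) (12,20) (9,20)]
3. After y ≥ 15: [(7,136/7) (7,15) (225/13,15) (17,19) (12,20) (9,20)]
4. After y ≤ 17: [(7,17) (7,15) (225/13,15) (223/13,17)]
5. Canonical ring: [(7,15) (225/13,15) (223/13,17) (7,17)]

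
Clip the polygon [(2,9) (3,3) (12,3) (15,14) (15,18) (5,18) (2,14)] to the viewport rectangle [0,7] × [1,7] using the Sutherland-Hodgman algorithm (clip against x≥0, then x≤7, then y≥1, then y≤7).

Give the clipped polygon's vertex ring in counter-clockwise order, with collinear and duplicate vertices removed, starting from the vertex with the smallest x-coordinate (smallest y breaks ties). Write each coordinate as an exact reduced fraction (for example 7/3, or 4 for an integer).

Clipped polygon: [(7/3,7) (3,3) (7,3) (7,7)]

1. After x ≥ 0: [(2,9) (3,3) (12,3) (15,14) (15,18) (5,18) (2,14)]
2. After x ≤ 7: [(2,9) (3,3) (7,3) (7,18) (5,18) (2,14)]
3. After y ≥ 1: [(2,9) (3,3) (7,3) (7,18) (5,18) (2,14)]
4. After y ≤ 7: [(7/3,7) (3,3) (7,3) (7,7)]
5. Canonical ring: [(7/3,7) (3,3) (7,3) (7,7)]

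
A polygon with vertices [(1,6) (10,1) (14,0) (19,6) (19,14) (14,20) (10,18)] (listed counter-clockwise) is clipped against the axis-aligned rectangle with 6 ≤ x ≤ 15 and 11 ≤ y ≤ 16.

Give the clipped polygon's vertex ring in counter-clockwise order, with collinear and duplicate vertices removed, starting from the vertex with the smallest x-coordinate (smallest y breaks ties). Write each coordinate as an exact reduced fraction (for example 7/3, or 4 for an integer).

1. After x ≥ 6: [(6,38/3) (6,29/9) (10,1) (14,0) (19,6) (19,14) (14,20) (10,18)]
2. After x ≤ 15: [(6,38/3) (6,29/9) (10,1) (14,0) (15,6/5) (15,94/5) (14,20) (10,18)]
3. After y ≥ 11: [(6,38/3) (6,11) (15,11) (15,94/5) (14,20) (10,18)]
4. After y ≤ 16: [(17/2,16) (6,38/3) (6,11) (15,11) (15,16)]
5. Canonical ring: [(6,11) (15,11) (15,16) (17/2,16) (6,38/3)]

Clipped polygon: [(6,11) (15,11) (15,16) (17/2,16) (6,38/3)]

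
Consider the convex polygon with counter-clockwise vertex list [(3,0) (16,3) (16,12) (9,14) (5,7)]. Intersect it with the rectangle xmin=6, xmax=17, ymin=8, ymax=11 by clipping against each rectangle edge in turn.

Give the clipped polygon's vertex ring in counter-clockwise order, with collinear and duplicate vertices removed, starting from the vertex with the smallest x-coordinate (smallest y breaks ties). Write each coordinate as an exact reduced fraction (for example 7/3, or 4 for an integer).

1. After x ≥ 6: [(6,9/13) (16,3) (16,12) (9,14) (6,35/4)]
2. After x ≤ 17: [(6,9/13) (16,3) (16,12) (9,14) (6,35/4)]
3. After y ≥ 8: [(6,8) (16,8) (16,12) (9,14) (6,35/4)]
4. After y ≤ 11: [(6,8) (16,8) (16,11) (51/7,11) (6,35/4)]
5. Canonical ring: [(6,8) (16,8) (16,11) (51/7,11) (6,35/4)]

Clipped polygon: [(6,8) (16,8) (16,11) (51/7,11) (6,35/4)]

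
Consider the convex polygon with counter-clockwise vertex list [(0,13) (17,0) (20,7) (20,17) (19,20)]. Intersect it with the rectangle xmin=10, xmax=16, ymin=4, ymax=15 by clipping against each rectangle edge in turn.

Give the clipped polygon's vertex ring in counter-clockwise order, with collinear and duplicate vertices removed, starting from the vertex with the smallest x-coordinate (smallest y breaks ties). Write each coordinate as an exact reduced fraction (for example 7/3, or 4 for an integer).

1. After x ≥ 10: [(10,317/19) (10,91/17) (17,0) (20,7) (20,17) (19,20)]
2. After x ≤ 16: [(16,359/19) (10,317/19) (10,91/17) (16,13/17)]
3. After y ≥ 4: [(16,4) (16,359/19) (10,317/19) (10,91/17) (153/13,4)]
4. After y ≤ 15: [(16,4) (16,15) (10,15) (10,91/17) (153/13,4)]
5. Canonical ring: [(10,91/17) (153/13,4) (16,4) (16,15) (10,15)]

Clipped polygon: [(10,91/17) (153/13,4) (16,4) (16,15) (10,15)]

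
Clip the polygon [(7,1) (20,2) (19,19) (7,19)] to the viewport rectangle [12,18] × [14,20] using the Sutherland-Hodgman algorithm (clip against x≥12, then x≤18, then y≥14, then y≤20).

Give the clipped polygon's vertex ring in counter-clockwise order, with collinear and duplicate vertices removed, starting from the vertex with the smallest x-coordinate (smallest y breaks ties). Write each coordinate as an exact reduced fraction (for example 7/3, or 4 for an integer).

1. After x ≥ 12: [(12,18/13) (20,2) (19,19) (12,19)]
2. After x ≤ 18: [(12,18/13) (18,24/13) (18,19) (12,19)]
3. After y ≥ 14: [(12,14) (18,14) (18,19) (12,19)]
4. After y ≤ 20: [(12,14) (18,14) (18,19) (12,19)]
5. Canonical ring: [(12,14) (18,14) (18,19) (12,19)]

Clipped polygon: [(12,14) (18,14) (18,19) (12,19)]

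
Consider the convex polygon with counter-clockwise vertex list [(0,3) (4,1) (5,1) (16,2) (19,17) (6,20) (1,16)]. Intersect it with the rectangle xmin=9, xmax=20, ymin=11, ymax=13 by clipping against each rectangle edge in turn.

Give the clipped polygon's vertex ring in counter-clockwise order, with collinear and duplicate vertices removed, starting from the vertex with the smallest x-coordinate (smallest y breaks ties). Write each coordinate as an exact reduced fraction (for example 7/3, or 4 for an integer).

1. After x ≥ 9: [(9,15/11) (16,2) (19,17) (9,251/13)]
2. After x ≤ 20: [(9,15/11) (16,2) (19,17) (9,251/13)]
3. After y ≥ 11: [(9,11) (89/5,11) (19,17) (9,251/13)]
4. After y ≤ 13: [(9,13) (9,11) (89/5,11) (91/5,13)]
5. Canonical ring: [(9,11) (89/5,11) (91/5,13) (9,13)]

Clipped polygon: [(9,11) (89/5,11) (91/5,13) (9,13)]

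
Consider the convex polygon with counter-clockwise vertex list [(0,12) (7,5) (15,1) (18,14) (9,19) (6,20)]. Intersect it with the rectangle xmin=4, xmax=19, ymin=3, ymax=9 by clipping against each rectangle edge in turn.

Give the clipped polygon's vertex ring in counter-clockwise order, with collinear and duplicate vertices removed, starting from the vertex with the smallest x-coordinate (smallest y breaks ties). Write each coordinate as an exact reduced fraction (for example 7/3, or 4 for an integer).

Clipped polygon: [(4,8) (7,5) (11,3) (201/13,3) (219/13,9) (4,9)]

1. After x ≥ 4: [(4,52/3) (4,8) (7,5) (15,1) (18,14) (9,19) (6,20)]
2. After x ≤ 19: [(4,52/3) (4,8) (7,5) (15,1) (18,14) (9,19) (6,20)]
3. After y ≥ 3: [(4,52/3) (4,8) (7,5) (11,3) (201/13,3) (18,14) (9,19) (6,20)]
4. After y ≤ 9: [(4,9) (4,8) (7,5) (11,3) (201/13,3) (219/13,9)]
5. Canonical ring: [(4,8) (7,5) (11,3) (201/13,3) (219/13,9) (4,9)]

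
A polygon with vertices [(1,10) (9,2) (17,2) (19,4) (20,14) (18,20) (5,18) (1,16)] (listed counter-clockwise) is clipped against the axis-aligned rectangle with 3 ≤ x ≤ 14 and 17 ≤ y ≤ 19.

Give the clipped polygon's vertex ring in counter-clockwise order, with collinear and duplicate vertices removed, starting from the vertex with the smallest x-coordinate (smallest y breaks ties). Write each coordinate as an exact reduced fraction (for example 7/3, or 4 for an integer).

Clipped polygon: [(3,17) (14,17) (14,19) (23/2,19) (5,18)]

1. After x ≥ 3: [(3,8) (9,2) (17,2) (19,4) (20,14) (18,20) (5,18) (3,17)]
2. After x ≤ 14: [(3,8) (9,2) (14,2) (14,252/13) (5,18) (3,17)]
3. After y ≥ 17: [(3,17) (14,17) (14,252/13) (5,18) (3,17)]
4. After y ≤ 19: [(3,17) (14,17) (14,19) (23/2,19) (5,18) (3,17)]
5. Canonical ring: [(3,17) (14,17) (14,19) (23/2,19) (5,18)]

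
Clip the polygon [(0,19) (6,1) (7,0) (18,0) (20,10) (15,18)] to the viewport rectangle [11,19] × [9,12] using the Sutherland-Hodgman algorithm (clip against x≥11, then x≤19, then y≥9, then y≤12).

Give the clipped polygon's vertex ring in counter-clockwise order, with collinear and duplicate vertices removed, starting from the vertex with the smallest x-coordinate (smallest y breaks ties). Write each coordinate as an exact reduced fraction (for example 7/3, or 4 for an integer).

Clipped polygon: [(11,9) (19,9) (19,58/5) (75/4,12) (11,12)]

1. After x ≥ 11: [(11,274/15) (11,0) (18,0) (20,10) (15,18)]
2. After x ≤ 19: [(11,274/15) (11,0) (18,0) (19,5) (19,58/5) (15,18)]
3. After y ≥ 9: [(11,274/15) (11,9) (19,9) (19,58/5) (15,18)]
4. After y ≤ 12: [(11,12) (11,9) (19,9) (19,58/5) (75/4,12)]
5. Canonical ring: [(11,9) (19,9) (19,58/5) (75/4,12) (11,12)]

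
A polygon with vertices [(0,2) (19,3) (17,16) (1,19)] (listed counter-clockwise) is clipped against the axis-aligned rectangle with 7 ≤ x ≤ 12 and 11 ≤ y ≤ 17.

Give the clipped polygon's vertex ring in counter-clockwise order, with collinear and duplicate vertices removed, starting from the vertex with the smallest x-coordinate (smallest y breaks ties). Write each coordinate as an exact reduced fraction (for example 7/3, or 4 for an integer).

1. After x ≥ 7: [(7,45/19) (19,3) (17,16) (7,143/8)]
2. After x ≤ 12: [(7,45/19) (12,50/19) (12,271/16) (7,143/8)]
3. After y ≥ 11: [(7,11) (12,11) (12,271/16) (7,143/8)]
4. After y ≤ 17: [(7,17) (7,11) (12,11) (12,271/16) (35/3,17)]
5. Canonical ring: [(7,11) (12,11) (12,271/16) (35/3,17) (7,17)]

Clipped polygon: [(7,11) (12,11) (12,271/16) (35/3,17) (7,17)]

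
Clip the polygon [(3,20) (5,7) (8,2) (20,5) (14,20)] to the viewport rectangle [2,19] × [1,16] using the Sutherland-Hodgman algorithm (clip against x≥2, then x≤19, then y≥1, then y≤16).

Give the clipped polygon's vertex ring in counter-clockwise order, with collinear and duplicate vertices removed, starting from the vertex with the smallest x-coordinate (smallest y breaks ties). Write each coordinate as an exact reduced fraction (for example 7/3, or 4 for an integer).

1. After x ≥ 2: [(3,20) (5,7) (8,2) (20,5) (14,20)]
2. After x ≤ 19: [(3,20) (5,7) (8,2) (19,19/4) (19,15/2) (14,20)]
3. After y ≥ 1: [(3,20) (5,7) (8,2) (19,19/4) (19,15/2) (14,20)]
4. After y ≤ 16: [(47/13,16) (5,7) (8,2) (19,19/4) (19,15/2) (78/5,16)]
5. Canonical ring: [(47/13,16) (5,7) (8,2) (19,19/4) (19,15/2) (78/5,16)]

Clipped polygon: [(47/13,16) (5,7) (8,2) (19,19/4) (19,15/2) (78/5,16)]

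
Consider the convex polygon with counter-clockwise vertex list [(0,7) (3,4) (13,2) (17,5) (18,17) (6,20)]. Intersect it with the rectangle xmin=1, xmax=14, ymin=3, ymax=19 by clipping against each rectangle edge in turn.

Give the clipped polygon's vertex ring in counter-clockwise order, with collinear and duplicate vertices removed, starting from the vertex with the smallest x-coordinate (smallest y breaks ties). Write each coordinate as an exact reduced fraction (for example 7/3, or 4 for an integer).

1. After x ≥ 1: [(1,55/6) (1,6) (3,4) (13,2) (17,5) (18,17) (6,20)]
2. After x ≤ 14: [(1,55/6) (1,6) (3,4) (13,2) (14,11/4) (14,18) (6,20)]
3. After y ≥ 3: [(1,55/6) (1,6) (3,4) (8,3) (14,3) (14,18) (6,20)]
4. After y ≤ 19: [(72/13,19) (1,55/6) (1,6) (3,4) (8,3) (14,3) (14,18) (10,19)]
5. Canonical ring: [(1,6) (3,4) (8,3) (14,3) (14,18) (10,19) (72/13,19) (1,55/6)]

Clipped polygon: [(1,6) (3,4) (8,3) (14,3) (14,18) (10,19) (72/13,19) (1,55/6)]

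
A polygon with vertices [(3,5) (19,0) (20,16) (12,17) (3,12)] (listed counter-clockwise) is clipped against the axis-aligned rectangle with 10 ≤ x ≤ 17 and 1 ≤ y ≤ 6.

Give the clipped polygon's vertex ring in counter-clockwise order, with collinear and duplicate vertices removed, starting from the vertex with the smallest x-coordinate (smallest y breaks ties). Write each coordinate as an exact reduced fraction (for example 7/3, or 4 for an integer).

Clipped polygon: [(10,45/16) (79/5,1) (17,1) (17,6) (10,6)]

1. After x ≥ 10: [(10,45/16) (19,0) (20,16) (12,17) (10,143/9)]
2. After x ≤ 17: [(10,45/16) (17,5/8) (17,131/8) (12,17) (10,143/9)]
3. After y ≥ 1: [(10,45/16) (79/5,1) (17,1) (17,131/8) (12,17) (10,143/9)]
4. After y ≤ 6: [(10,6) (10,45/16) (79/5,1) (17,1) (17,6)]
5. Canonical ring: [(10,45/16) (79/5,1) (17,1) (17,6) (10,6)]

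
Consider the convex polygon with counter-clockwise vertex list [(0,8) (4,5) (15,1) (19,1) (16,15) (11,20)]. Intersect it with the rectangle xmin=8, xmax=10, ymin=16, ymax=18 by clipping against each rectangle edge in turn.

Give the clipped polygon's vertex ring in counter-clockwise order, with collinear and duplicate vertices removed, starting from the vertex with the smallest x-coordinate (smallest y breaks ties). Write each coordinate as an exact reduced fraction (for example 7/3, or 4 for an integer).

Clipped polygon: [(8,16) (10,16) (10,18) (55/6,18) (8,184/11)]

1. After x ≥ 8: [(8,184/11) (8,39/11) (15,1) (19,1) (16,15) (11,20)]
2. After x ≤ 10: [(10,208/11) (8,184/11) (8,39/11) (10,31/11)]
3. After y ≥ 16: [(10,16) (10,208/11) (8,184/11) (8,16)]
4. After y ≤ 18: [(10,16) (10,18) (55/6,18) (8,184/11) (8,16)]
5. Canonical ring: [(8,16) (10,16) (10,18) (55/6,18) (8,184/11)]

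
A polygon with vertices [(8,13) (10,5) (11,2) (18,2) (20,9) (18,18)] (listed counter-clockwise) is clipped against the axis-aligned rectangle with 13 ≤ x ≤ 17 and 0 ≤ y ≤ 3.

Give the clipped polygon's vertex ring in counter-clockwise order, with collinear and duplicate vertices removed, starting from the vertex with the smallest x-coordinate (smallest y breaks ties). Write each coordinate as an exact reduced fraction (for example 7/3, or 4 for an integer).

1. After x ≥ 13: [(13,31/2) (13,2) (18,2) (20,9) (18,18)]
2. After x ≤ 17: [(17,35/2) (13,31/2) (13,2) (17,2)]
3. After y ≥ 0: [(17,35/2) (13,31/2) (13,2) (17,2)]
4. After y ≤ 3: [(17,3) (13,3) (13,2) (17,2)]
5. Canonical ring: [(13,2) (17,2) (17,3) (13,3)]

Clipped polygon: [(13,2) (17,2) (17,3) (13,3)]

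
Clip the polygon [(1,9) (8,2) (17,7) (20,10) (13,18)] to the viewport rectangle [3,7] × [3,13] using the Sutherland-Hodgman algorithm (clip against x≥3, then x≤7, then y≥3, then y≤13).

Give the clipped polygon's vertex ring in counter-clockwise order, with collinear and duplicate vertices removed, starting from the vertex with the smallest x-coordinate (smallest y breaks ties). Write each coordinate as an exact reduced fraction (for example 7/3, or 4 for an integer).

1. After x ≥ 3: [(3,21/2) (3,7) (8,2) (17,7) (20,10) (13,18)]
2. After x ≤ 7: [(7,27/2) (3,21/2) (3,7) (7,3)]
3. After y ≥ 3: [(7,27/2) (3,21/2) (3,7) (7,3)]
4. After y ≤ 13: [(7,13) (19/3,13) (3,21/2) (3,7) (7,3)]
5. Canonical ring: [(3,7) (7,3) (7,13) (19/3,13) (3,21/2)]

Clipped polygon: [(3,7) (7,3) (7,13) (19/3,13) (3,21/2)]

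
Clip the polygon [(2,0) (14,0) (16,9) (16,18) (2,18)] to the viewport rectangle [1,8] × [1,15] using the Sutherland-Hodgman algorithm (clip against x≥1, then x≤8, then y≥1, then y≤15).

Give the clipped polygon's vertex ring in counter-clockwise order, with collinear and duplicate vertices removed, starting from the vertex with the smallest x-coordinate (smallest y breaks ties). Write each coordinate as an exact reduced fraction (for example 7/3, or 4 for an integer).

Clipped polygon: [(2,1) (8,1) (8,15) (2,15)]

1. After x ≥ 1: [(2,0) (14,0) (16,9) (16,18) (2,18)]
2. After x ≤ 8: [(2,0) (8,0) (8,18) (2,18)]
3. After y ≥ 1: [(2,1) (8,1) (8,18) (2,18)]
4. After y ≤ 15: [(2,15) (2,1) (8,1) (8,15)]
5. Canonical ring: [(2,1) (8,1) (8,15) (2,15)]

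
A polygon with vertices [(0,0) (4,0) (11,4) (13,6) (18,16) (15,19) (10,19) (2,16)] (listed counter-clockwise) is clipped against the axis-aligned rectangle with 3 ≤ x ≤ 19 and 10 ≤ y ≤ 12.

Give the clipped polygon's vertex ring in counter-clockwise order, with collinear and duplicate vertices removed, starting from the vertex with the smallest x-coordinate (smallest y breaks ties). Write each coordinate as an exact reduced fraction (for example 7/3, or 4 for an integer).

Clipped polygon: [(3,10) (15,10) (16,12) (3,12)]

1. After x ≥ 3: [(3,0) (4,0) (11,4) (13,6) (18,16) (15,19) (10,19) (3,131/8)]
2. After x ≤ 19: [(3,0) (4,0) (11,4) (13,6) (18,16) (15,19) (10,19) (3,131/8)]
3. After y ≥ 10: [(3,10) (15,10) (18,16) (15,19) (10,19) (3,131/8)]
4. After y ≤ 12: [(3,12) (3,10) (15,10) (16,12)]
5. Canonical ring: [(3,10) (15,10) (16,12) (3,12)]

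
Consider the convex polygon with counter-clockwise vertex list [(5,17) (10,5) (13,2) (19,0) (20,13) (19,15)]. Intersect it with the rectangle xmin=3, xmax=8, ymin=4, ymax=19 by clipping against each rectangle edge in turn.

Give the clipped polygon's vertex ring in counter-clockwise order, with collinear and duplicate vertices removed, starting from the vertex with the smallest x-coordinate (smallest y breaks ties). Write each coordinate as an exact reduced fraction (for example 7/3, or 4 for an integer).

Clipped polygon: [(5,17) (8,49/5) (8,116/7)]

1. After x ≥ 3: [(5,17) (10,5) (13,2) (19,0) (20,13) (19,15)]
2. After x ≤ 8: [(8,116/7) (5,17) (8,49/5)]
3. After y ≥ 4: [(8,116/7) (5,17) (8,49/5)]
4. After y ≤ 19: [(8,116/7) (5,17) (8,49/5)]
5. Canonical ring: [(5,17) (8,49/5) (8,116/7)]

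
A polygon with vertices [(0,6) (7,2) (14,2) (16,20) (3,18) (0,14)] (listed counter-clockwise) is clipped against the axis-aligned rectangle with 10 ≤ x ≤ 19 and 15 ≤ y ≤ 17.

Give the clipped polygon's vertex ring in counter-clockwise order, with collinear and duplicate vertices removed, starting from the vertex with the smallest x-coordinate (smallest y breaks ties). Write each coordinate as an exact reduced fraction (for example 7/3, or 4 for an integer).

Clipped polygon: [(10,15) (139/9,15) (47/3,17) (10,17)]

1. After x ≥ 10: [(10,2) (14,2) (16,20) (10,248/13)]
2. After x ≤ 19: [(10,2) (14,2) (16,20) (10,248/13)]
3. After y ≥ 15: [(10,15) (139/9,15) (16,20) (10,248/13)]
4. After y ≤ 17: [(10,17) (10,15) (139/9,15) (47/3,17)]
5. Canonical ring: [(10,15) (139/9,15) (47/3,17) (10,17)]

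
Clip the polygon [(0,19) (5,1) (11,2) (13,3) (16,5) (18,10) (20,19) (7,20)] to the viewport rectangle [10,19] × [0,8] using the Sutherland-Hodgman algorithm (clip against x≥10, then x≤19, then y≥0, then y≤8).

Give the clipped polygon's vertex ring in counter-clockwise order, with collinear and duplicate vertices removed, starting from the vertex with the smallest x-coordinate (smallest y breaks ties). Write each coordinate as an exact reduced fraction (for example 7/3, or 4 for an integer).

1. After x ≥ 10: [(10,11/6) (11,2) (13,3) (16,5) (18,10) (20,19) (10,257/13)]
2. After x ≤ 19: [(10,11/6) (11,2) (13,3) (16,5) (18,10) (19,29/2) (19,248/13) (10,257/13)]
3. After y ≥ 0: [(10,11/6) (11,2) (13,3) (16,5) (18,10) (19,29/2) (19,248/13) (10,257/13)]
4. After y ≤ 8: [(10,8) (10,11/6) (11,2) (13,3) (16,5) (86/5,8)]
5. Canonical ring: [(10,11/6) (11,2) (13,3) (16,5) (86/5,8) (10,8)]

Clipped polygon: [(10,11/6) (11,2) (13,3) (16,5) (86/5,8) (10,8)]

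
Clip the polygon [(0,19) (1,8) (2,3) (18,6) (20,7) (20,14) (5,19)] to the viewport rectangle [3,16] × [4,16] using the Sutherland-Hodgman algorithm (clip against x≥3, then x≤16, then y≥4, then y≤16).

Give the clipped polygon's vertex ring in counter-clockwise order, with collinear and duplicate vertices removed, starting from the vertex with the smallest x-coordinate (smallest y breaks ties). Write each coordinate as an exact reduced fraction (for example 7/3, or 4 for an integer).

1. After x ≥ 3: [(3,19) (3,51/16) (18,6) (20,7) (20,14) (5,19)]
2. After x ≤ 16: [(3,19) (3,51/16) (16,45/8) (16,46/3) (5,19)]
3. After y ≥ 4: [(3,19) (3,4) (22/3,4) (16,45/8) (16,46/3) (5,19)]
4. After y ≤ 16: [(3,16) (3,4) (22/3,4) (16,45/8) (16,46/3) (14,16)]
5. Canonical ring: [(3,4) (22/3,4) (16,45/8) (16,46/3) (14,16) (3,16)]

Clipped polygon: [(3,4) (22/3,4) (16,45/8) (16,46/3) (14,16) (3,16)]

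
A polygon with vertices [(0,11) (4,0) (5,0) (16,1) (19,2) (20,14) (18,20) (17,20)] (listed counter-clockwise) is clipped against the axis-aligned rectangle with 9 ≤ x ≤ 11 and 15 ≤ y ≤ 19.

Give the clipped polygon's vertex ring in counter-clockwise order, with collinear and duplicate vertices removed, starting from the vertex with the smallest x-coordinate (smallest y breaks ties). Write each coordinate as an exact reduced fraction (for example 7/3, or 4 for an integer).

1. After x ≥ 9: [(9,268/17) (9,4/11) (16,1) (19,2) (20,14) (18,20) (17,20)]
2. After x ≤ 11: [(11,286/17) (9,268/17) (9,4/11) (11,6/11)]
3. After y ≥ 15: [(11,15) (11,286/17) (9,268/17) (9,15)]
4. After y ≤ 19: [(11,15) (11,286/17) (9,268/17) (9,15)]
5. Canonical ring: [(9,15) (11,15) (11,286/17) (9,268/17)]

Clipped polygon: [(9,15) (11,15) (11,286/17) (9,268/17)]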